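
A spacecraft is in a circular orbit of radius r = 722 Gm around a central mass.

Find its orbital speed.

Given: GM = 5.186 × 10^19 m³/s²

Convert to SI: r = 722 Gm = 7.22e+11 m.
For a circular orbit, gravity supplies the centripetal force, so v = √(GM / r).
v = √(5.186e+19 / 7.22e+11) m/s ≈ 8475 m/s = 8.475 km/s.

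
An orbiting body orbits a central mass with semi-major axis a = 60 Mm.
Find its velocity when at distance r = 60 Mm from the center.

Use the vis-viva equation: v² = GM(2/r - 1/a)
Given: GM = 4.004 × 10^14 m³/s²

Convert to SI: a = 60 Mm = 6e+07 m; r = 60 Mm = 6e+07 m.
Vis-viva: v = √(GM · (2/r − 1/a)).
2/r − 1/a = 2/6e+07 − 1/6e+07 = 1.66667e-08 m⁻¹.
v = √(4.004e+14 · 1.66667e-08) m/s ≈ 2583 m/s = 2.583 km/s.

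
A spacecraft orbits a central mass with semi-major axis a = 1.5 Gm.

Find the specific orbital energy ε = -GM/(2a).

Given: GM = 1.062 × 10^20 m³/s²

Convert to SI: a = 1.5 Gm = 1.5e+09 m.
ε = −GM / (2a).
ε = −1.062e+20 / (2 · 1.5e+09) J/kg ≈ -3.54e+10 J/kg = -35.4 GJ/kg.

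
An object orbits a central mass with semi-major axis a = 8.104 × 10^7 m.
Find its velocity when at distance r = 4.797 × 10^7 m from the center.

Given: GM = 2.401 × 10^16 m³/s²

Vis-viva: v = √(GM · (2/r − 1/a)).
2/r − 1/a = 2/4.797e+07 − 1/8.104e+07 = 2.93531e-08 m⁻¹.
v = √(2.401e+16 · 2.93531e-08) m/s ≈ 2.655e+04 m/s = 26.55 km/s.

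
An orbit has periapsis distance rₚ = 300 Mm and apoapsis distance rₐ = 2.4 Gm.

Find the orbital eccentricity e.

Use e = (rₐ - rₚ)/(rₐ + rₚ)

Convert to SI: rₚ = 300 Mm = 3e+08 m; rₐ = 2.4 Gm = 2.4e+09 m.
e = (rₐ − rₚ) / (rₐ + rₚ).
e = (2.4e+09 − 3e+08) / (2.4e+09 + 3e+08) = 2.1e+09 / 2.7e+09 ≈ 0.7778.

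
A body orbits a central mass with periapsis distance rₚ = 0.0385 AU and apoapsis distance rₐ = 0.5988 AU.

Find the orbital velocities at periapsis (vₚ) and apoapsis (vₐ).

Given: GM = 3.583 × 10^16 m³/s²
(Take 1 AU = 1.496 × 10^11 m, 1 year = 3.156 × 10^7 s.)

Convert to SI: rₚ = 0.0385 AU = 5.7596e+09 m; rₐ = 0.5988 AU = 8.95805e+10 m.
Use the vis-viva equation v² = GM(2/r − 1/a) with a = (rₚ + rₐ)/2 = (5.7596e+09 + 8.95805e+10)/2 = 4.767e+10 m.
vₚ = √(GM · (2/rₚ − 1/a)) = √(3.583e+16 · (2/5.7596e+09 − 1/4.767e+10)) m/s ≈ 3419 m/s = 0.7213 AU/year.
vₐ = √(GM · (2/rₐ − 1/a)) = √(3.583e+16 · (2/8.95805e+10 − 1/4.767e+10)) m/s ≈ 219.8 m/s = 0.04638 AU/year.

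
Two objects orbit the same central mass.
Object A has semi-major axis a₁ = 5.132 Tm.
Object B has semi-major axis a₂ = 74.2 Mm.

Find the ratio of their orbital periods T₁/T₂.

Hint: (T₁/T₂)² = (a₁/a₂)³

Convert to SI: a₁ = 5.132 Tm = 5.132e+12 m; a₂ = 74.2 Mm = 7.42e+07 m.
From Kepler's third law, (T₁/T₂)² = (a₁/a₂)³, so T₁/T₂ = (a₁/a₂)^(3/2).
a₁/a₂ = 5.132e+12 / 7.42e+07 = 69164.4.
T₁/T₂ = (69164.4)^(3/2) ≈ 1.819e+07.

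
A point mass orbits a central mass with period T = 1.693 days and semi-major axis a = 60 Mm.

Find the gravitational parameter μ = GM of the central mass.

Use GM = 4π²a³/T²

Convert to SI: T = 1.693 days = 146275 s; a = 60 Mm = 6e+07 m.
GM = 4π² · a³ / T².
GM = 4π² · (6e+07)³ / (146275)² m³/s² ≈ 3.985e+14 m³/s² = 3.985 × 10^14 m³/s².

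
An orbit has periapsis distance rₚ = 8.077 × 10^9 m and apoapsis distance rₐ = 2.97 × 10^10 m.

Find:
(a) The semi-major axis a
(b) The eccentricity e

(a) a = (rₚ + rₐ) / 2 = (8.077e+09 + 2.97e+10) / 2 ≈ 1.889e+10 m = 1.889 × 10^10 m.
(b) e = (rₐ − rₚ) / (rₐ + rₚ) = (2.97e+10 − 8.077e+09) / (2.97e+10 + 8.077e+09) ≈ 0.5724.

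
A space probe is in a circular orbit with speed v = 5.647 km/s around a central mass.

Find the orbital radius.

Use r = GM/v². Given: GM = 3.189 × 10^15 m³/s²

Convert to SI: v = 5.647 km/s = 5647 m/s.
For a circular orbit, v² = GM / r, so r = GM / v².
r = 3.189e+15 / (5647)² m ≈ 1e+08 m = 100 Mm.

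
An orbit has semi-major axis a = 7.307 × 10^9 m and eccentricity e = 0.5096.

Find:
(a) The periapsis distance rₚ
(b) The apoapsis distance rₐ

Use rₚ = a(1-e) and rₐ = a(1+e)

(a) rₚ = a(1 − e) = 7.307e+09 · (1 − 0.5096) = 7.307e+09 · 0.4904 ≈ 3.583e+09 m = 3.583 × 10^9 m.
(b) rₐ = a(1 + e) = 7.307e+09 · (1 + 0.5096) = 7.307e+09 · 1.5096 ≈ 1.103e+10 m = 1.103 × 10^10 m.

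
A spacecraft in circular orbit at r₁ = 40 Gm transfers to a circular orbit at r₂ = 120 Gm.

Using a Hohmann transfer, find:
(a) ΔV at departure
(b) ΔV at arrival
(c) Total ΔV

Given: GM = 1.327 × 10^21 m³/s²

Convert to SI: r₁ = 40 Gm = 4e+10 m; r₂ = 120 Gm = 1.2e+11 m.
Transfer semi-major axis: a_t = (r₁ + r₂)/2 = (4e+10 + 1.2e+11)/2 = 8e+10 m.
Circular speeds: v₁ = √(GM/r₁) = 182140 m/s, v₂ = √(GM/r₂) = 105159 m/s.
Transfer speeds (vis-viva v² = GM(2/r − 1/a_t)): v₁ᵗ = 223075 m/s, v₂ᵗ = 74358.4 m/s.
(a) ΔV₁ = |v₁ᵗ − v₁| ≈ 4.094e+04 m/s = 40.94 km/s.
(b) ΔV₂ = |v₂ − v₂ᵗ| ≈ 3.08e+04 m/s = 30.8 km/s.
(c) ΔV_total = ΔV₁ + ΔV₂ ≈ 7.174e+04 m/s = 71.74 km/s.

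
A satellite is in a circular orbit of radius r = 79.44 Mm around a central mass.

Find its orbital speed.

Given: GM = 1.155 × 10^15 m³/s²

Convert to SI: r = 79.44 Mm = 7.944e+07 m.
For a circular orbit, gravity supplies the centripetal force, so v = √(GM / r).
v = √(1.155e+15 / 7.944e+07) m/s ≈ 3813 m/s = 3.813 km/s.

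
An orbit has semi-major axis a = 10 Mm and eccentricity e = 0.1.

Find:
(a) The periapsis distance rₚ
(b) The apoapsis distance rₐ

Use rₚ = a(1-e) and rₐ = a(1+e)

Convert to SI: a = 10 Mm = 1e+07 m.
(a) rₚ = a(1 − e) = 1e+07 · (1 − 0.1) = 1e+07 · 0.9 ≈ 9e+06 m = 9 Mm.
(b) rₐ = a(1 + e) = 1e+07 · (1 + 0.1) = 1e+07 · 1.1 ≈ 1.1e+07 m = 11 Mm.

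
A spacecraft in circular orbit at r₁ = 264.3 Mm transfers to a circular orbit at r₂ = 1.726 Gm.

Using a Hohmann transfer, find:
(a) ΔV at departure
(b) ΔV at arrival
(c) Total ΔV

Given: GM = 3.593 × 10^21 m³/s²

Convert to SI: r₁ = 264.3 Mm = 2.643e+08 m; r₂ = 1.726 Gm = 1.726e+09 m.
Transfer semi-major axis: a_t = (r₁ + r₂)/2 = (2.643e+08 + 1.726e+09)/2 = 9.9515e+08 m.
Circular speeds: v₁ = √(GM/r₁) = 3.68706e+06 m/s, v₂ = √(GM/r₂) = 1.44281e+06 m/s.
Transfer speeds (vis-viva v² = GM(2/r − 1/a_t)): v₁ᵗ = 4.85575e+06 m/s, v₂ᵗ = 743554 m/s.
(a) ΔV₁ = |v₁ᵗ − v₁| ≈ 1.169e+06 m/s = 1169 km/s.
(b) ΔV₂ = |v₂ − v₂ᵗ| ≈ 6.993e+05 m/s = 699.3 km/s.
(c) ΔV_total = ΔV₁ + ΔV₂ ≈ 1.868e+06 m/s = 1868 km/s.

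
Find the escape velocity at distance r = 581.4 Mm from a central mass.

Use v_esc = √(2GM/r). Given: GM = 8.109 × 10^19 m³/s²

Convert to SI: r = 581.4 Mm = 5.814e+08 m.
Escape velocity comes from setting total energy to zero: ½v² − GM/r = 0 ⇒ v_esc = √(2GM / r).
v_esc = √(2 · 8.109e+19 / 5.814e+08) m/s ≈ 5.282e+05 m/s = 528.2 km/s.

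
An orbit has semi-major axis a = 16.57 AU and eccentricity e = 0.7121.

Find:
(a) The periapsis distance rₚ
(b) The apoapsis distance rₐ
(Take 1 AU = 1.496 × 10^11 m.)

Convert to SI: a = 16.57 AU = 2.47887e+12 m.
(a) rₚ = a(1 − e) = 2.47887e+12 · (1 − 0.7121) = 2.47887e+12 · 0.2879 ≈ 7.137e+11 m = 4.771 AU.
(b) rₐ = a(1 + e) = 2.47887e+12 · (1 + 0.7121) = 2.47887e+12 · 1.7121 ≈ 4.244e+12 m = 28.37 AU.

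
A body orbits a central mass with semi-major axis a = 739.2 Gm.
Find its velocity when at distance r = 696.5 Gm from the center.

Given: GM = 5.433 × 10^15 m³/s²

Convert to SI: a = 739.2 Gm = 7.392e+11 m; r = 696.5 Gm = 6.965e+11 m.
Vis-viva: v = √(GM · (2/r − 1/a)).
2/r − 1/a = 2/6.965e+11 − 1/7.392e+11 = 1.51869e-12 m⁻¹.
v = √(5.433e+15 · 1.51869e-12) m/s ≈ 90.84 m/s = 90.84 m/s.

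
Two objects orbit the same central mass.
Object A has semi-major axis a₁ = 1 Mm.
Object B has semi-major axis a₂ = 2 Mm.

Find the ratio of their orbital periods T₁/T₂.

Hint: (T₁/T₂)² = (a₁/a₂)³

Convert to SI: a₁ = 1 Mm = 1e+06 m; a₂ = 2 Mm = 2e+06 m.
From Kepler's third law, (T₁/T₂)² = (a₁/a₂)³, so T₁/T₂ = (a₁/a₂)^(3/2).
a₁/a₂ = 1e+06 / 2e+06 = 0.5.
T₁/T₂ = (0.5)^(3/2) ≈ 0.3536.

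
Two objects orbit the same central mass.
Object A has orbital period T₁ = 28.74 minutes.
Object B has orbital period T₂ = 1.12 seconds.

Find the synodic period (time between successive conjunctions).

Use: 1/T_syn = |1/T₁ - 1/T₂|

Convert to SI: T₁ = 28.74 minutes = 1724.4 s.
T_syn = |T₁ · T₂ / (T₁ − T₂)|.
T_syn = |1724.4 · 1.12 / (1724.4 − 1.12)| s ≈ 1.121 s = 1.121 seconds.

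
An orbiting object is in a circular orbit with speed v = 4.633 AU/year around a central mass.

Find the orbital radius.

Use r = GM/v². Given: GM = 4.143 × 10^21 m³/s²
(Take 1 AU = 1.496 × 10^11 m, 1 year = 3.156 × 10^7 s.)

Convert to SI: v = 4.633 AU/year = 21961.2 m/s.
For a circular orbit, v² = GM / r, so r = GM / v².
r = 4.143e+21 / (21961.2)² m ≈ 8.59e+12 m = 57.42 AU.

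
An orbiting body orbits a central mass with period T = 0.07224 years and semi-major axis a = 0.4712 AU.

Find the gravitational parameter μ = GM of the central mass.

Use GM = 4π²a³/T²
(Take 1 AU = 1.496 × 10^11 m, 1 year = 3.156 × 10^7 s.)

Convert to SI: T = 0.07224 years = 2.27989e+06 s; a = 0.4712 AU = 7.04915e+10 m.
GM = 4π² · a³ / T².
GM = 4π² · (7.04915e+10)³ / (2.27989e+06)² m³/s² ≈ 2.66e+21 m³/s² = 2.66 × 10^21 m³/s².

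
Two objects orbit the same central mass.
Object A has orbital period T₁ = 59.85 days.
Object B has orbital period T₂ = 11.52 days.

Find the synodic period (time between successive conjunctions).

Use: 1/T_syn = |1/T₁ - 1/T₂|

Convert to SI: T₁ = 59.85 days = 5.17104e+06 s; T₂ = 11.52 days = 995328 s.
T_syn = |T₁ · T₂ / (T₁ − T₂)|.
T_syn = |5.17104e+06 · 995328 / (5.17104e+06 − 995328)| s ≈ 1.233e+06 s = 14.27 days.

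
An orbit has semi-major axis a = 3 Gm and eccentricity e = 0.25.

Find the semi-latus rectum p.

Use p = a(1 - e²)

Convert to SI: a = 3 Gm = 3e+09 m.
p = a (1 − e²).
p = 3e+09 · (1 − (0.25)²) = 3e+09 · 0.9375 ≈ 2.812e+09 m = 2.812 Gm.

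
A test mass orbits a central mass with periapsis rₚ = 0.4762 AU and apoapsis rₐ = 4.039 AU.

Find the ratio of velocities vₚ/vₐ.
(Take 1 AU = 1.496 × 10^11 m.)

Convert to SI: rₚ = 0.4762 AU = 7.12395e+10 m; rₐ = 4.039 AU = 6.04234e+11 m.
Conservation of angular momentum gives rₚvₚ = rₐvₐ, so vₚ/vₐ = rₐ/rₚ.
vₚ/vₐ = 6.04234e+11 / 7.12395e+10 ≈ 8.482.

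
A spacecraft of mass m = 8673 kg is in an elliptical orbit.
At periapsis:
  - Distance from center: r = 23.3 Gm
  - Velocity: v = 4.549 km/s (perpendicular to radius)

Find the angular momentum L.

Convert to SI: r = 23.3 Gm = 2.33e+10 m; v = 4.549 km/s = 4549 m/s.
Since v is perpendicular to r, L = m · v · r.
L = 8673 · 4549 · 2.33e+10 kg·m²/s ≈ 9.193e+17 kg·m²/s.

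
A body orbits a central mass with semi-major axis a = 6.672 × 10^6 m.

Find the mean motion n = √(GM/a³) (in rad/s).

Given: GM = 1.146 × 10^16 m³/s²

n = √(GM / a³).
n = √(1.146e+16 / (6.672e+06)³) rad/s ≈ 0.006212 rad/s.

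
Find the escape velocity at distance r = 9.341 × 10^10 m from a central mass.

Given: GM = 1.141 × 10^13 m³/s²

Escape velocity comes from setting total energy to zero: ½v² − GM/r = 0 ⇒ v_esc = √(2GM / r).
v_esc = √(2 · 1.141e+13 / 9.341e+10) m/s ≈ 15.63 m/s = 15.63 m/s.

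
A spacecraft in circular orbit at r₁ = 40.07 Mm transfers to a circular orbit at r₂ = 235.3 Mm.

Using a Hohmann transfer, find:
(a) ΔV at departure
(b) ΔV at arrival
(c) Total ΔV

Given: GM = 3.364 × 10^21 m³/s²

Convert to SI: r₁ = 40.07 Mm = 4.007e+07 m; r₂ = 235.3 Mm = 2.353e+08 m.
Transfer semi-major axis: a_t = (r₁ + r₂)/2 = (4.007e+07 + 2.353e+08)/2 = 1.37685e+08 m.
Circular speeds: v₁ = √(GM/r₁) = 9.16259e+06 m/s, v₂ = √(GM/r₂) = 3.78109e+06 m/s.
Transfer speeds (vis-viva v² = GM(2/r − 1/a_t)): v₁ᵗ = 1.1978e+07 m/s, v₂ᵗ = 2.03978e+06 m/s.
(a) ΔV₁ = |v₁ᵗ − v₁| ≈ 2.815e+06 m/s = 2815 km/s.
(b) ΔV₂ = |v₂ − v₂ᵗ| ≈ 1.741e+06 m/s = 1741 km/s.
(c) ΔV_total = ΔV₁ + ΔV₂ ≈ 4.557e+06 m/s = 4557 km/s.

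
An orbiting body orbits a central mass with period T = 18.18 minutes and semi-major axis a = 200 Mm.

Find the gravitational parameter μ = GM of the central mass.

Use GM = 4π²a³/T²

Convert to SI: T = 18.18 minutes = 1090.8 s; a = 200 Mm = 2e+08 m.
GM = 4π² · a³ / T².
GM = 4π² · (2e+08)³ / (1090.8)² m³/s² ≈ 2.654e+20 m³/s² = 2.654 × 10^20 m³/s².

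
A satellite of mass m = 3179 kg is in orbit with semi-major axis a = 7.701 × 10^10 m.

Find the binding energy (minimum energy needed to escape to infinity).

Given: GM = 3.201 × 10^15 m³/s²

Total orbital energy is E = −GMm/(2a); binding energy is E_bind = −E = GMm/(2a).
E_bind = 3.201e+15 · 3179 / (2 · 7.701e+10) J ≈ 6.607e+07 J = 66.07 MJ.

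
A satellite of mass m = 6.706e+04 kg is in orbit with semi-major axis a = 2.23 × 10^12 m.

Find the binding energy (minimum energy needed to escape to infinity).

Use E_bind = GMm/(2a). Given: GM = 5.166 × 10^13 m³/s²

Total orbital energy is E = −GMm/(2a); binding energy is E_bind = −E = GMm/(2a).
E_bind = 5.166e+13 · 6.706e+04 / (2 · 2.23e+12) J ≈ 7.768e+05 J = 776.8 kJ.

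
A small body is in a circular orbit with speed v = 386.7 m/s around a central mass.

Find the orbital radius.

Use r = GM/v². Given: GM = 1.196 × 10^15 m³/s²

For a circular orbit, v² = GM / r, so r = GM / v².
r = 1.196e+15 / (386.7)² m ≈ 7.998e+09 m = 7.998 Gm.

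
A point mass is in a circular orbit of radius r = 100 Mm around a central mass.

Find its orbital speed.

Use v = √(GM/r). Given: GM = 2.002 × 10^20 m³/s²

Convert to SI: r = 100 Mm = 1e+08 m.
For a circular orbit, gravity supplies the centripetal force, so v = √(GM / r).
v = √(2.002e+20 / 1e+08) m/s ≈ 1.415e+06 m/s = 1415 km/s.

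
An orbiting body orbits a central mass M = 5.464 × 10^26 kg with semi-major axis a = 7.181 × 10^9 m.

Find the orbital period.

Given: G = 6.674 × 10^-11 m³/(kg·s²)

GM = G · M = 6.674e-11 · 5.464e+26 = 3.64667e+16 m³/s².
Kepler's third law: T = 2π √(a³ / GM).
Substituting a = 7.181e+09 m and GM = 3.64667e+16 m³/s²:
T = 2π √((7.181e+09)³ / 3.64667e+16) s
T ≈ 2.002e+07 s = 231.7 days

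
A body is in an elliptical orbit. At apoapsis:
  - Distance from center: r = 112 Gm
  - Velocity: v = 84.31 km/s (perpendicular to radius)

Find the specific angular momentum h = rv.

Convert to SI: r = 112 Gm = 1.12e+11 m; v = 84.31 km/s = 84310 m/s.
With v perpendicular to r, h = r · v.
h = 1.12e+11 · 84310 m²/s ≈ 9.443e+15 m²/s.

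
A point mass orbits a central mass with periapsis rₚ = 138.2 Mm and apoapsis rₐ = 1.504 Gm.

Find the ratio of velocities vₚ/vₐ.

Convert to SI: rₚ = 138.2 Mm = 1.382e+08 m; rₐ = 1.504 Gm = 1.504e+09 m.
Conservation of angular momentum gives rₚvₚ = rₐvₐ, so vₚ/vₐ = rₐ/rₚ.
vₚ/vₐ = 1.504e+09 / 1.382e+08 ≈ 10.88.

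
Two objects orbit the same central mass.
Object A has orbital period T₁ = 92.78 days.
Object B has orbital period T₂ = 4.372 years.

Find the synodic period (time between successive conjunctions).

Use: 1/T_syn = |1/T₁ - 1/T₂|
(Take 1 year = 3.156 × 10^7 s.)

Convert to SI: T₁ = 92.78 days = 8.01619e+06 s; T₂ = 4.372 years = 1.3798e+08 s.
T_syn = |T₁ · T₂ / (T₁ − T₂)|.
T_syn = |8.01619e+06 · 1.3798e+08 / (8.01619e+06 − 1.3798e+08)| s ≈ 8.511e+06 s = 98.5 days.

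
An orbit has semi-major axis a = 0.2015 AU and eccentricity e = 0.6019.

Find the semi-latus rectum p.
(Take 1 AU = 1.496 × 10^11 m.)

Convert to SI: a = 0.2015 AU = 3.01444e+10 m.
p = a (1 − e²).
p = 3.01444e+10 · (1 − (0.6019)²) = 3.01444e+10 · 0.637716 ≈ 1.922e+10 m = 0.1285 AU.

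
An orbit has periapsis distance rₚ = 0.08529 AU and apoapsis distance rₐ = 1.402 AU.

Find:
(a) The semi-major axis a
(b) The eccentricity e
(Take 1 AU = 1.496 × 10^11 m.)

Convert to SI: rₚ = 0.08529 AU = 1.27594e+10 m; rₐ = 1.402 AU = 2.09739e+11 m.
(a) a = (rₚ + rₐ) / 2 = (1.27594e+10 + 2.09739e+11) / 2 ≈ 1.112e+11 m = 0.7436 AU.
(b) e = (rₐ − rₚ) / (rₐ + rₚ) = (2.09739e+11 − 1.27594e+10) / (2.09739e+11 + 1.27594e+10) ≈ 0.8853.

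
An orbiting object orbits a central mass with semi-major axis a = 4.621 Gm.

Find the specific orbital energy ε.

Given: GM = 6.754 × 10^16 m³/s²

Convert to SI: a = 4.621 Gm = 4.621e+09 m.
ε = −GM / (2a).
ε = −6.754e+16 / (2 · 4.621e+09) J/kg ≈ -7.308e+06 J/kg = -7.308 MJ/kg.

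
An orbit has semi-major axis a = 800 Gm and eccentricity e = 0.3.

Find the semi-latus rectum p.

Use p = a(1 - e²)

Convert to SI: a = 800 Gm = 8e+11 m.
p = a (1 − e²).
p = 8e+11 · (1 − (0.3)²) = 8e+11 · 0.91 ≈ 7.28e+11 m = 728 Gm.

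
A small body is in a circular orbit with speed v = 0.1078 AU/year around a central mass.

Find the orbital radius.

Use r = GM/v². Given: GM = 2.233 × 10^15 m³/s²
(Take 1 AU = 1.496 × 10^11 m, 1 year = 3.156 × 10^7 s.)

Convert to SI: v = 0.1078 AU/year = 510.991 m/s.
For a circular orbit, v² = GM / r, so r = GM / v².
r = 2.233e+15 / (510.991)² m ≈ 8.552e+09 m = 0.05717 AU.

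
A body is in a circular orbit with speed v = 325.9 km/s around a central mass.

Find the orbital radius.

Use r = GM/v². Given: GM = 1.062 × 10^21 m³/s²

Convert to SI: v = 325.9 km/s = 325900 m/s.
For a circular orbit, v² = GM / r, so r = GM / v².
r = 1.062e+21 / (325900)² m ≈ 9.999e+09 m = 9.999 Gm.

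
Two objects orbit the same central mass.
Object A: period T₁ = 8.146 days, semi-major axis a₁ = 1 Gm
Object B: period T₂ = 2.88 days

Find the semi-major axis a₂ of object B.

Convert to SI: T₁ = 8.146 days = 703814 s; a₁ = 1 Gm = 1e+09 m; T₂ = 2.88 days = 248832 s.
Kepler's third law: (T₁/T₂)² = (a₁/a₂)³ ⇒ a₂ = a₁ · (T₂/T₁)^(2/3).
T₂/T₁ = 248832 / 703814 = 0.353548.
a₂ = 1e+09 · (0.353548)^(2/3) m ≈ 5e+08 m = 500 Mm.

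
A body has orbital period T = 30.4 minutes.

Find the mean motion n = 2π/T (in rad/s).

Convert to SI: T = 30.4 minutes = 1824 s.
n = 2π / T.
n = 2π / 1824 s ≈ 0.003445 rad/s.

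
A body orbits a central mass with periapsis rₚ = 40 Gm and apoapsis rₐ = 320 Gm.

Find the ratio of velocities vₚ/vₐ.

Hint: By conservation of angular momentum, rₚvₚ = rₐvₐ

Convert to SI: rₚ = 40 Gm = 4e+10 m; rₐ = 320 Gm = 3.2e+11 m.
Conservation of angular momentum gives rₚvₚ = rₐvₐ, so vₚ/vₐ = rₐ/rₚ.
vₚ/vₐ = 3.2e+11 / 4e+10 ≈ 8.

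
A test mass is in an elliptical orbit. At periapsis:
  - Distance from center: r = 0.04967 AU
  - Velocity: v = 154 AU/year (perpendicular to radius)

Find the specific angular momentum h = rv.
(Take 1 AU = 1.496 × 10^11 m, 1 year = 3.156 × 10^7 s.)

Convert to SI: r = 0.04967 AU = 7.43063e+09 m; v = 154 AU/year = 729987 m/s.
With v perpendicular to r, h = r · v.
h = 7.43063e+09 · 729987 m²/s ≈ 5.424e+15 m²/s.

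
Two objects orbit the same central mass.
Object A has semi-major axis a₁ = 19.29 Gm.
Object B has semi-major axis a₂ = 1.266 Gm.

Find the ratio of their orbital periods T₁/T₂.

Convert to SI: a₁ = 19.29 Gm = 1.929e+10 m; a₂ = 1.266 Gm = 1.266e+09 m.
From Kepler's third law, (T₁/T₂)² = (a₁/a₂)³, so T₁/T₂ = (a₁/a₂)^(3/2).
a₁/a₂ = 1.929e+10 / 1.266e+09 = 15.237.
T₁/T₂ = (15.237)^(3/2) ≈ 59.48.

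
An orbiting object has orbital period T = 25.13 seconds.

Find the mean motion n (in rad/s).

n = 2π / T.
n = 2π / 25.13 s ≈ 0.25 rad/s.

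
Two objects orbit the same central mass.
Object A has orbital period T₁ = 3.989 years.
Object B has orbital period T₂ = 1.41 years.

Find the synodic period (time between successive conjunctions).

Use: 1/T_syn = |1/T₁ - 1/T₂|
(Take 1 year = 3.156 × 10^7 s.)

Convert to SI: T₁ = 3.989 years = 1.25893e+08 s; T₂ = 1.41 years = 4.44996e+07 s.
T_syn = |T₁ · T₂ / (T₁ − T₂)|.
T_syn = |1.25893e+08 · 4.44996e+07 / (1.25893e+08 − 4.44996e+07)| s ≈ 6.883e+07 s = 2.181 years.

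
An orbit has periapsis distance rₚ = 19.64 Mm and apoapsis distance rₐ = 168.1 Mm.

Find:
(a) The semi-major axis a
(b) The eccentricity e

Convert to SI: rₚ = 19.64 Mm = 1.964e+07 m; rₐ = 168.1 Mm = 1.681e+08 m.
(a) a = (rₚ + rₐ) / 2 = (1.964e+07 + 1.681e+08) / 2 ≈ 9.387e+07 m = 93.87 Mm.
(b) e = (rₐ − rₚ) / (rₐ + rₚ) = (1.681e+08 − 1.964e+07) / (1.681e+08 + 1.964e+07) ≈ 0.7908.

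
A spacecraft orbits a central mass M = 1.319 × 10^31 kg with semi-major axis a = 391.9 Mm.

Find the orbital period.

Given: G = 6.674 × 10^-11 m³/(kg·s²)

Convert to SI: a = 391.9 Mm = 3.919e+08 m.
GM = G · M = 6.674e-11 · 1.319e+31 = 8.80301e+20 m³/s².
Kepler's third law: T = 2π √(a³ / GM).
Substituting a = 3.919e+08 m and GM = 8.80301e+20 m³/s²:
T = 2π √((3.919e+08)³ / 8.80301e+20) s
T ≈ 1643 s = 27.38 minutes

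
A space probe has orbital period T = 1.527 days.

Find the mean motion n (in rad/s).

Convert to SI: T = 1.527 days = 131933 s.
n = 2π / T.
n = 2π / 131933 s ≈ 4.762e-05 rad/s.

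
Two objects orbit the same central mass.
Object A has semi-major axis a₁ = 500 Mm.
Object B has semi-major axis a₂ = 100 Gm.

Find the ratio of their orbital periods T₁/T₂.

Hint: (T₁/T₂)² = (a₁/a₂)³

Convert to SI: a₁ = 500 Mm = 5e+08 m; a₂ = 100 Gm = 1e+11 m.
From Kepler's third law, (T₁/T₂)² = (a₁/a₂)³, so T₁/T₂ = (a₁/a₂)^(3/2).
a₁/a₂ = 5e+08 / 1e+11 = 0.005.
T₁/T₂ = (0.005)^(3/2) ≈ 0.0003536.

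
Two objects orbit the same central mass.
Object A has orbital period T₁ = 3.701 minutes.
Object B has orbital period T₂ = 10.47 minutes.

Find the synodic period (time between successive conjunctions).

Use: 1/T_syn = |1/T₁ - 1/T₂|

Convert to SI: T₁ = 3.701 minutes = 222.06 s; T₂ = 10.47 minutes = 628.2 s.
T_syn = |T₁ · T₂ / (T₁ − T₂)|.
T_syn = |222.06 · 628.2 / (222.06 − 628.2)| s ≈ 343.5 s = 5.725 minutes.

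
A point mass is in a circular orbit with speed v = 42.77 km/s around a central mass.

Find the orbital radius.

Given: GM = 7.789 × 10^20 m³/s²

Convert to SI: v = 42.77 km/s = 42770 m/s.
For a circular orbit, v² = GM / r, so r = GM / v².
r = 7.789e+20 / (42770)² m ≈ 4.258e+11 m = 4.258 × 10^11 m.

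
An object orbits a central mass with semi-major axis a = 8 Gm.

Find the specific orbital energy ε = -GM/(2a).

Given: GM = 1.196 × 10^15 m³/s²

Convert to SI: a = 8 Gm = 8e+09 m.
ε = −GM / (2a).
ε = −1.196e+15 / (2 · 8e+09) J/kg ≈ -7.475e+04 J/kg = -74.75 kJ/kg.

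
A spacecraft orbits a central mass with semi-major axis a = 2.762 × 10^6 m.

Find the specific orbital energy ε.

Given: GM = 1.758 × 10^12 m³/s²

ε = −GM / (2a).
ε = −1.758e+12 / (2 · 2.762e+06) J/kg ≈ -3.182e+05 J/kg = -318.2 kJ/kg.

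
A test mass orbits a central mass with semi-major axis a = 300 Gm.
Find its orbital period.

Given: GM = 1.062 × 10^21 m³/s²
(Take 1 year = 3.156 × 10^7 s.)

Convert to SI: a = 300 Gm = 3e+11 m.
Kepler's third law: T = 2π √(a³ / GM).
Substituting a = 3e+11 m and GM = 1.062e+21 m³/s²:
T = 2π √((3e+11)³ / 1.062e+21) s
T ≈ 3.168e+07 s = 1.004 years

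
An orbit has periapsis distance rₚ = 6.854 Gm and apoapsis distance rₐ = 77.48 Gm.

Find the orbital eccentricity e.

Convert to SI: rₚ = 6.854 Gm = 6.854e+09 m; rₐ = 77.48 Gm = 7.748e+10 m.
e = (rₐ − rₚ) / (rₐ + rₚ).
e = (7.748e+10 − 6.854e+09) / (7.748e+10 + 6.854e+09) = 7.0626e+10 / 8.4334e+10 ≈ 0.8375.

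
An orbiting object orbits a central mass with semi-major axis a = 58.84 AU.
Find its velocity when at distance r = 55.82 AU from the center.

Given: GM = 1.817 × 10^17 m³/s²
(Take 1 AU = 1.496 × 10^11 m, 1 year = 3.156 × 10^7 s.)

Convert to SI: a = 58.84 AU = 8.80246e+12 m; r = 55.82 AU = 8.35067e+12 m.
Vis-viva: v = √(GM · (2/r − 1/a)).
2/r − 1/a = 2/8.35067e+12 − 1/8.80246e+12 = 1.25897e-13 m⁻¹.
v = √(1.817e+17 · 1.25897e-13) m/s ≈ 151.2 m/s = 0.03191 AU/year.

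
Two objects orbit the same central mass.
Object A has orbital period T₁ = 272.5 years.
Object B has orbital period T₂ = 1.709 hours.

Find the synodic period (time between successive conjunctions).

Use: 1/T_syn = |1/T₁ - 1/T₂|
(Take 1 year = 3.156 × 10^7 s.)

Convert to SI: T₁ = 272.5 years = 8.6001e+09 s; T₂ = 1.709 hours = 6152.4 s.
T_syn = |T₁ · T₂ / (T₁ − T₂)|.
T_syn = |8.6001e+09 · 6152.4 / (8.6001e+09 − 6152.4)| s ≈ 6152 s = 1.709 hours.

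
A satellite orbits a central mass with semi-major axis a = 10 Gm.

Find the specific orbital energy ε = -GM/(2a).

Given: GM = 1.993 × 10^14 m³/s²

Convert to SI: a = 10 Gm = 1e+10 m.
ε = −GM / (2a).
ε = −1.993e+14 / (2 · 1e+10) J/kg ≈ -9965 J/kg = -9.965 kJ/kg.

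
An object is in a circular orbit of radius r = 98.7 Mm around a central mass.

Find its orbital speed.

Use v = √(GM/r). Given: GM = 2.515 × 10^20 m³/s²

Convert to SI: r = 98.7 Mm = 9.87e+07 m.
For a circular orbit, gravity supplies the centripetal force, so v = √(GM / r).
v = √(2.515e+20 / 9.87e+07) m/s ≈ 1.596e+06 m/s = 1596 km/s.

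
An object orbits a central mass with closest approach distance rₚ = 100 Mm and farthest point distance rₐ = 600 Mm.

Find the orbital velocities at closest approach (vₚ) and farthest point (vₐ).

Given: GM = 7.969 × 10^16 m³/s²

Convert to SI: rₚ = 100 Mm = 1e+08 m; rₐ = 600 Mm = 6e+08 m.
Use the vis-viva equation v² = GM(2/r − 1/a) with a = (rₚ + rₐ)/2 = (1e+08 + 6e+08)/2 = 3.5e+08 m.
vₚ = √(GM · (2/rₚ − 1/a)) = √(7.969e+16 · (2/1e+08 − 1/3.5e+08)) m/s ≈ 3.696e+04 m/s = 36.96 km/s.
vₐ = √(GM · (2/rₐ − 1/a)) = √(7.969e+16 · (2/6e+08 − 1/3.5e+08)) m/s ≈ 6160 m/s = 6.16 km/s.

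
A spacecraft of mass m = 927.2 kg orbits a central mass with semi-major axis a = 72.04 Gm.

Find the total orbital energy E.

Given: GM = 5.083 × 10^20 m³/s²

Convert to SI: a = 72.04 Gm = 7.204e+10 m.
E = −GMm / (2a).
E = −5.083e+20 · 927.2 / (2 · 7.204e+10) J ≈ -3.271e+12 J = -3.271 TJ.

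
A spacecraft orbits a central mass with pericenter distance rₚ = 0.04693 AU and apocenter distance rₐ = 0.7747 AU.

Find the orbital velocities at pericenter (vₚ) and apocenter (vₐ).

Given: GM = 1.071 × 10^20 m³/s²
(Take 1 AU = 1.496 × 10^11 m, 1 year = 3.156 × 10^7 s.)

Convert to SI: rₚ = 0.04693 AU = 7.02073e+09 m; rₐ = 0.7747 AU = 1.15895e+11 m.
Use the vis-viva equation v² = GM(2/r − 1/a) with a = (rₚ + rₐ)/2 = (7.02073e+09 + 1.15895e+11)/2 = 6.14579e+10 m.
vₚ = √(GM · (2/rₚ − 1/a)) = √(1.071e+20 · (2/7.02073e+09 − 1/6.14579e+10)) m/s ≈ 1.696e+05 m/s = 35.78 AU/year.
vₐ = √(GM · (2/rₐ − 1/a)) = √(1.071e+20 · (2/1.15895e+11 − 1/6.14579e+10)) m/s ≈ 1.027e+04 m/s = 2.168 AU/year.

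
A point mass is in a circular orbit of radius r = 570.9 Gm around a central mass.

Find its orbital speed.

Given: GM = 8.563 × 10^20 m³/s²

Convert to SI: r = 570.9 Gm = 5.709e+11 m.
For a circular orbit, gravity supplies the centripetal force, so v = √(GM / r).
v = √(8.563e+20 / 5.709e+11) m/s ≈ 3.873e+04 m/s = 38.73 km/s.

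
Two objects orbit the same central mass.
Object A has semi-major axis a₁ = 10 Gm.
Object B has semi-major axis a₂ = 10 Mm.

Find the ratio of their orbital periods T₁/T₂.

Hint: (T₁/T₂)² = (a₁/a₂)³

Convert to SI: a₁ = 10 Gm = 1e+10 m; a₂ = 10 Mm = 1e+07 m.
From Kepler's third law, (T₁/T₂)² = (a₁/a₂)³, so T₁/T₂ = (a₁/a₂)^(3/2).
a₁/a₂ = 1e+10 / 1e+07 = 1000.
T₁/T₂ = (1000)^(3/2) ≈ 3.162e+04.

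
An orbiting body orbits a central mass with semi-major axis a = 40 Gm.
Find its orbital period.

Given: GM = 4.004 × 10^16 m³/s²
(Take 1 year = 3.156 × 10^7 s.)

Convert to SI: a = 40 Gm = 4e+10 m.
Kepler's third law: T = 2π √(a³ / GM).
Substituting a = 4e+10 m and GM = 4.004e+16 m³/s²:
T = 2π √((4e+10)³ / 4.004e+16) s
T ≈ 2.512e+08 s = 7.96 years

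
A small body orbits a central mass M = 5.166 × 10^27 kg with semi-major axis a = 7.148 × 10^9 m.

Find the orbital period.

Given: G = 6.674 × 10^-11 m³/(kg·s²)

GM = G · M = 6.674e-11 · 5.166e+27 = 3.44779e+17 m³/s².
Kepler's third law: T = 2π √(a³ / GM).
Substituting a = 7.148e+09 m and GM = 3.44779e+17 m³/s²:
T = 2π √((7.148e+09)³ / 3.44779e+17) s
T ≈ 6.467e+06 s = 74.85 days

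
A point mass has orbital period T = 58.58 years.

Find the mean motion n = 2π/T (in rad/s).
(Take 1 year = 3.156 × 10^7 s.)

Convert to SI: T = 58.58 years = 1.84878e+09 s.
n = 2π / T.
n = 2π / 1.84878e+09 s ≈ 3.399e-09 rad/s.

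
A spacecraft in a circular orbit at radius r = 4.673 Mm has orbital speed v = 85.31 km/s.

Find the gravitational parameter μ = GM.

Convert to SI: r = 4.673 Mm = 4.673e+06 m; v = 85.31 km/s = 85310 m/s.
For a circular orbit v² = GM/r, so GM = v² · r.
GM = (85310)² · 4.673e+06 m³/s² ≈ 3.401e+16 m³/s² = 3.401 × 10^16 m³/s².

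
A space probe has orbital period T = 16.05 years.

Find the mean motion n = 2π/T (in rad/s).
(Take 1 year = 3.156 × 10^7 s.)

Convert to SI: T = 16.05 years = 5.06538e+08 s.
n = 2π / T.
n = 2π / 5.06538e+08 s ≈ 1.24e-08 rad/s.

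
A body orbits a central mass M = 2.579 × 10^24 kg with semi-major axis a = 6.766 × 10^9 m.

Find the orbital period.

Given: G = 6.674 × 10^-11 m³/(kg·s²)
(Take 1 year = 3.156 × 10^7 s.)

GM = G · M = 6.674e-11 · 2.579e+24 = 1.72122e+14 m³/s².
Kepler's third law: T = 2π √(a³ / GM).
Substituting a = 6.766e+09 m and GM = 1.72122e+14 m³/s²:
T = 2π √((6.766e+09)³ / 1.72122e+14) s
T ≈ 2.665e+08 s = 8.445 years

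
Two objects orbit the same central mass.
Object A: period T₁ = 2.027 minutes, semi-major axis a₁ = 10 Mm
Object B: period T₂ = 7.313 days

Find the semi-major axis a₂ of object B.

Convert to SI: T₁ = 2.027 minutes = 121.62 s; a₁ = 10 Mm = 1e+07 m; T₂ = 7.313 days = 631843 s.
Kepler's third law: (T₁/T₂)² = (a₁/a₂)³ ⇒ a₂ = a₁ · (T₂/T₁)^(2/3).
T₂/T₁ = 631843 / 121.62 = 5195.22.
a₂ = 1e+07 · (5195.22)^(2/3) m ≈ 3e+09 m = 3 Gm.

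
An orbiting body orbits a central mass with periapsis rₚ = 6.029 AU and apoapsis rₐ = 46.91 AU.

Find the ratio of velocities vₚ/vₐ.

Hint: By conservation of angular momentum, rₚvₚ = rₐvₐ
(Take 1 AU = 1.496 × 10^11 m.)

Convert to SI: rₚ = 6.029 AU = 9.01938e+11 m; rₐ = 46.91 AU = 7.01774e+12 m.
Conservation of angular momentum gives rₚvₚ = rₐvₐ, so vₚ/vₐ = rₐ/rₚ.
vₚ/vₐ = 7.01774e+12 / 9.01938e+11 ≈ 7.781.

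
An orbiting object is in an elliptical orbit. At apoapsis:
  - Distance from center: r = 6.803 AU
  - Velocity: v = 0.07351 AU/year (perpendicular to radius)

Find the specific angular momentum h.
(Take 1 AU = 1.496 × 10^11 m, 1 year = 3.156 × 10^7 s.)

Convert to SI: r = 6.803 AU = 1.01773e+12 m; v = 0.07351 AU/year = 348.45 m/s.
With v perpendicular to r, h = r · v.
h = 1.01773e+12 · 348.45 m²/s ≈ 3.546e+14 m²/s.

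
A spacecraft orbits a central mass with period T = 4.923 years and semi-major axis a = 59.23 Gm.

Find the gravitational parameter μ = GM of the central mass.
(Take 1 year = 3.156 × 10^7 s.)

Convert to SI: T = 4.923 years = 1.5537e+08 s; a = 59.23 Gm = 5.923e+10 m.
GM = 4π² · a³ / T².
GM = 4π² · (5.923e+10)³ / (1.5537e+08)² m³/s² ≈ 3.398e+17 m³/s² = 3.398 × 10^17 m³/s².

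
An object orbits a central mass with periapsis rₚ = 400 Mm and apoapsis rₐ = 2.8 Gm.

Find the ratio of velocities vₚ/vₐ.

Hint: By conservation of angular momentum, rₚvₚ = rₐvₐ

Convert to SI: rₚ = 400 Mm = 4e+08 m; rₐ = 2.8 Gm = 2.8e+09 m.
Conservation of angular momentum gives rₚvₚ = rₐvₐ, so vₚ/vₐ = rₐ/rₚ.
vₚ/vₐ = 2.8e+09 / 4e+08 ≈ 7.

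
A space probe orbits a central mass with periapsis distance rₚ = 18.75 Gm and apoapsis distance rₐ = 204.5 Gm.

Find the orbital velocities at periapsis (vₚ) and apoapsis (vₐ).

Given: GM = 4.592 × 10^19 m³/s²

Convert to SI: rₚ = 18.75 Gm = 1.875e+10 m; rₐ = 204.5 Gm = 2.045e+11 m.
Use the vis-viva equation v² = GM(2/r − 1/a) with a = (rₚ + rₐ)/2 = (1.875e+10 + 2.045e+11)/2 = 1.11625e+11 m.
vₚ = √(GM · (2/rₚ − 1/a)) = √(4.592e+19 · (2/1.875e+10 − 1/1.11625e+11)) m/s ≈ 6.698e+04 m/s = 66.98 km/s.
vₐ = √(GM · (2/rₐ − 1/a)) = √(4.592e+19 · (2/2.045e+11 − 1/1.11625e+11)) m/s ≈ 6141 m/s = 6.141 km/s.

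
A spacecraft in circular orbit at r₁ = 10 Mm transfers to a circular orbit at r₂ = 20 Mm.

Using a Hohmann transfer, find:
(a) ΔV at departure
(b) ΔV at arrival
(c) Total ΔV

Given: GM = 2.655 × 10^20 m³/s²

Convert to SI: r₁ = 10 Mm = 1e+07 m; r₂ = 20 Mm = 2e+07 m.
Transfer semi-major axis: a_t = (r₁ + r₂)/2 = (1e+07 + 2e+07)/2 = 1.5e+07 m.
Circular speeds: v₁ = √(GM/r₁) = 5.15267e+06 m/s, v₂ = √(GM/r₂) = 3.64349e+06 m/s.
Transfer speeds (vis-viva v² = GM(2/r − 1/a_t)): v₁ᵗ = 5.94979e+06 m/s, v₂ᵗ = 2.97489e+06 m/s.
(a) ΔV₁ = |v₁ᵗ − v₁| ≈ 7.971e+05 m/s = 797.1 km/s.
(b) ΔV₂ = |v₂ − v₂ᵗ| ≈ 6.686e+05 m/s = 668.6 km/s.
(c) ΔV_total = ΔV₁ + ΔV₂ ≈ 1.466e+06 m/s = 1466 km/s.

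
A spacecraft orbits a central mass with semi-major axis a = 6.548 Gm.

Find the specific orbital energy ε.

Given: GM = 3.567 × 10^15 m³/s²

Convert to SI: a = 6.548 Gm = 6.548e+09 m.
ε = −GM / (2a).
ε = −3.567e+15 / (2 · 6.548e+09) J/kg ≈ -2.724e+05 J/kg = -272.4 kJ/kg.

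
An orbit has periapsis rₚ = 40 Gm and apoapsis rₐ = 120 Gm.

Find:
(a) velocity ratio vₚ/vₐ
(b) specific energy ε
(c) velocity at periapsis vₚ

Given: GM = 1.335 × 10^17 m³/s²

Convert to SI: rₚ = 40 Gm = 4e+10 m; rₐ = 120 Gm = 1.2e+11 m.
(a) Conservation of angular momentum (rₚvₚ = rₐvₐ) gives vₚ/vₐ = rₐ/rₚ = 1.2e+11/4e+10 ≈ 3
(b) With a = (rₚ + rₐ)/2 = 8e+10 m, ε = −GM/(2a) = −1.335e+17/(2 · 8e+10) J/kg ≈ -8.344e+05 J/kg
(c) With a = (rₚ + rₐ)/2 = 8e+10 m, vₚ = √(GM (2/rₚ − 1/a)) = √(1.335e+17 · (2/4e+10 − 1/8e+10)) m/s ≈ 2237 m/s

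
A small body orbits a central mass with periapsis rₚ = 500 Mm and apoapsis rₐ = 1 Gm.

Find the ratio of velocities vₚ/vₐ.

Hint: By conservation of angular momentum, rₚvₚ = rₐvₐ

Convert to SI: rₚ = 500 Mm = 5e+08 m; rₐ = 1 Gm = 1e+09 m.
Conservation of angular momentum gives rₚvₚ = rₐvₐ, so vₚ/vₐ = rₐ/rₚ.
vₚ/vₐ = 1e+09 / 5e+08 ≈ 2.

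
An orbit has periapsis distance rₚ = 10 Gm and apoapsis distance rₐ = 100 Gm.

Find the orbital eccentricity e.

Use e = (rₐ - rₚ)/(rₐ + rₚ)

Convert to SI: rₚ = 10 Gm = 1e+10 m; rₐ = 100 Gm = 1e+11 m.
e = (rₐ − rₚ) / (rₐ + rₚ).
e = (1e+11 − 1e+10) / (1e+11 + 1e+10) = 9e+10 / 1.1e+11 ≈ 0.8182.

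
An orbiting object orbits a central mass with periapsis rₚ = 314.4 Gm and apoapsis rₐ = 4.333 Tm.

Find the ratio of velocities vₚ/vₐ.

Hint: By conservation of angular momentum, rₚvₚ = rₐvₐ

Convert to SI: rₚ = 314.4 Gm = 3.144e+11 m; rₐ = 4.333 Tm = 4.333e+12 m.
Conservation of angular momentum gives rₚvₚ = rₐvₐ, so vₚ/vₐ = rₐ/rₚ.
vₚ/vₐ = 4.333e+12 / 3.144e+11 ≈ 13.78.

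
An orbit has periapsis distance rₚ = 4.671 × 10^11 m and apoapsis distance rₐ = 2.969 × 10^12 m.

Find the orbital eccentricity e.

e = (rₐ − rₚ) / (rₐ + rₚ).
e = (2.969e+12 − 4.671e+11) / (2.969e+12 + 4.671e+11) = 2.5019e+12 / 3.4361e+12 ≈ 0.7281.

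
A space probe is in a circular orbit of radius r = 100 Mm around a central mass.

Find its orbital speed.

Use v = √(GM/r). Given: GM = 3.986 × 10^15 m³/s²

Convert to SI: r = 100 Mm = 1e+08 m.
For a circular orbit, gravity supplies the centripetal force, so v = √(GM / r).
v = √(3.986e+15 / 1e+08) m/s ≈ 6313 m/s = 6.313 km/s.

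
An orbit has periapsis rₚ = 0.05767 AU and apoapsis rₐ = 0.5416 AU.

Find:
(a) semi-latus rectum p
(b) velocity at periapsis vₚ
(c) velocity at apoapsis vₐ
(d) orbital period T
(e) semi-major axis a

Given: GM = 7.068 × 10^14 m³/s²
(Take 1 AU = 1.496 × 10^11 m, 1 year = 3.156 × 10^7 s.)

Convert to SI: rₚ = 0.05767 AU = 8.62743e+09 m; rₐ = 0.5416 AU = 8.10234e+10 m.
(a) From a = (rₚ + rₐ)/2 = 4.48254e+10 m and e = (rₐ − rₚ)/(rₐ + rₚ) = 0.807532, p = a(1 − e²) = 4.48254e+10 · (1 − (0.807532)²) ≈ 1.559e+10 m
(b) With a = (rₚ + rₐ)/2 = 4.48254e+10 m, vₚ = √(GM (2/rₚ − 1/a)) = √(7.068e+14 · (2/8.62743e+09 − 1/4.48254e+10)) m/s ≈ 384.8 m/s
(c) With a = (rₚ + rₐ)/2 = 4.48254e+10 m, vₐ = √(GM (2/rₐ − 1/a)) = √(7.068e+14 · (2/8.10234e+10 − 1/4.48254e+10)) m/s ≈ 40.98 m/s
(d) With a = (rₚ + rₐ)/2 = 4.48254e+10 m, T = 2π √(a³/GM) = 2π √((4.48254e+10)³/7.068e+14) s ≈ 2.243e+09 s
(e) a = (rₚ + rₐ)/2 = (8.62743e+09 + 8.10234e+10)/2 ≈ 4.483e+10 m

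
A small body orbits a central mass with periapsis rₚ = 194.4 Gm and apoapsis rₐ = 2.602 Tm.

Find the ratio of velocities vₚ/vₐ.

Convert to SI: rₚ = 194.4 Gm = 1.944e+11 m; rₐ = 2.602 Tm = 2.602e+12 m.
Conservation of angular momentum gives rₚvₚ = rₐvₐ, so vₚ/vₐ = rₐ/rₚ.
vₚ/vₐ = 2.602e+12 / 1.944e+11 ≈ 13.38.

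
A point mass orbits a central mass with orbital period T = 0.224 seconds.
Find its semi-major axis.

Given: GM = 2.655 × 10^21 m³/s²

Invert Kepler's third law: a = (GM · T² / (4π²))^(1/3).
Substituting T = 0.224 s and GM = 2.655e+21 m³/s²:
a = (2.655e+21 · (0.224)² / (4π²))^(1/3) m
a ≈ 1.5e+06 m = 1.5 Mm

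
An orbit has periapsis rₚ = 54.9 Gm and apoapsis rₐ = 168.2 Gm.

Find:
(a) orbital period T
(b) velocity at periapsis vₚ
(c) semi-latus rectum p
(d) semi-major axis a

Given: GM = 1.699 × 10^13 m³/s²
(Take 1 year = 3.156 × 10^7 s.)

Convert to SI: rₚ = 54.9 Gm = 5.49e+10 m; rₐ = 168.2 Gm = 1.682e+11 m.
(a) With a = (rₚ + rₐ)/2 = 1.1155e+11 m, T = 2π √(a³/GM) = 2π √((1.1155e+11)³/1.699e+13) s ≈ 5.679e+10 s
(b) With a = (rₚ + rₐ)/2 = 1.1155e+11 m, vₚ = √(GM (2/rₚ − 1/a)) = √(1.699e+13 · (2/5.49e+10 − 1/1.1155e+11)) m/s ≈ 21.6 m/s
(c) From a = (rₚ + rₐ)/2 = 1.1155e+11 m and e = (rₐ − rₚ)/(rₐ + rₚ) = 0.507844, p = a(1 − e²) = 1.1155e+11 · (1 − (0.507844)²) ≈ 8.278e+10 m
(d) a = (rₚ + rₐ)/2 = (5.49e+10 + 1.682e+11)/2 ≈ 1.116e+11 m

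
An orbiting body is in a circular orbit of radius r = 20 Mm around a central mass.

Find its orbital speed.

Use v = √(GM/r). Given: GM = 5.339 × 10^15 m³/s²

Convert to SI: r = 20 Mm = 2e+07 m.
For a circular orbit, gravity supplies the centripetal force, so v = √(GM / r).
v = √(5.339e+15 / 2e+07) m/s ≈ 1.634e+04 m/s = 16.34 km/s.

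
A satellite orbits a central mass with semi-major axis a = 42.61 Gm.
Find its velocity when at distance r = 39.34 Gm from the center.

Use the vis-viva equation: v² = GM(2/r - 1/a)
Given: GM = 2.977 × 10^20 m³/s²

Convert to SI: a = 42.61 Gm = 4.261e+10 m; r = 39.34 Gm = 3.934e+10 m.
Vis-viva: v = √(GM · (2/r − 1/a)).
2/r − 1/a = 2/3.934e+10 − 1/4.261e+10 = 2.73702e-11 m⁻¹.
v = √(2.977e+20 · 2.73702e-11) m/s ≈ 9.027e+04 m/s = 90.27 km/s.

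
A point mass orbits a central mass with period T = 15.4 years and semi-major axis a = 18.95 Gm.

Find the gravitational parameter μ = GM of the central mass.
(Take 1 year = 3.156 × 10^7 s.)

Convert to SI: T = 15.4 years = 4.86024e+08 s; a = 18.95 Gm = 1.895e+10 m.
GM = 4π² · a³ / T².
GM = 4π² · (1.895e+10)³ / (4.86024e+08)² m³/s² ≈ 1.137e+15 m³/s² = 1.137 × 10^15 m³/s².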